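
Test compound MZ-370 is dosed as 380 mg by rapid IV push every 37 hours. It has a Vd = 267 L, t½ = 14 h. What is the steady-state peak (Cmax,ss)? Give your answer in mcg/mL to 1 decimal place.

k = ln2/t½ = ln2/14 ≈ 0.049511 h⁻¹; fraction remaining f = e^(−kτ) = e^(−0.049511×37) ≈ 0.1601.
At steady state, accumulation factor R = 1/(1 − e^(−kτ)) ≈ 1.1906.
Single-dose peak C₀ = D/Vd = 380/267 ≈ 1.423 mcg/mL.
Cmax,ss = C₀/(1 − f) ≈ 1.423/0.8399 ≈ 1.694 mcg/mL.

1.7 mcg/mL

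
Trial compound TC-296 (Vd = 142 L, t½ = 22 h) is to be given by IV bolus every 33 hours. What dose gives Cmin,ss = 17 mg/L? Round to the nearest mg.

τ/t½ = 33/22 ≈ 1.5, so f = (1/2)^(33/22) ≈ 0.353553.
Cmin,ss = (D/Vd)·f/(1−f), so D = Cmin,ss·Vd·(1−f)/f.
D = 17 × 142 × (1−f)/f ≈ 17 × 142 × 1.82843 ≈ 4413.83 mg.

4414 mg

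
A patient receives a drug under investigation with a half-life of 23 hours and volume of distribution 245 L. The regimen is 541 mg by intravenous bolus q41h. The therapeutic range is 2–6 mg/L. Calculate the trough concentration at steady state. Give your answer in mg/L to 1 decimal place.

0.9 mg/L

k = ln2/t½ = ln2/23 ≈ 0.030137 h⁻¹; fraction remaining f = e^(−kτ) = e^(−0.030137×41) ≈ 0.2907.
At steady state, accumulation factor R = 1/(1 − e^(−kτ)) ≈ 1.4098.
Single-dose peak C₀ = D/Vd = 541/245 ≈ 2.208 mg/L.
Steady-state peak Cmax,ss = C₀·R ≈ 2.208 × 1.4098 ≈ 3.113 mg/L.
Steady-state trough Cmin,ss = Cmax,ss·f ≈ 3.113 × 0.2907 ≈ 0.905 mg/L.
Trough 0.9 mg/L vs MEC 2 mg/L: subtherapeutic.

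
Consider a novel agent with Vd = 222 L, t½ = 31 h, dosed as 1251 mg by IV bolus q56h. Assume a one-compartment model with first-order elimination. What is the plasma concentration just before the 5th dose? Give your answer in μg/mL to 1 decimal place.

f = (1/2)^(τ/t½) = (1/2)^(56/31) ≈ 0.2859.
C₀ = D/Vd = 1251/222 ≈ 5.635 μg/mL.
Before the 5th dose, 4 doses have been given. Superposition: Cmin = C₀·(f + f² + … + f^4).
≈ 5.635 × (0.2859 + 0.0817 + 0.0234 + 0.0067) ≈ 5.635 × 0.3977 ≈ 2.241 μg/mL.

2.2 μg/mL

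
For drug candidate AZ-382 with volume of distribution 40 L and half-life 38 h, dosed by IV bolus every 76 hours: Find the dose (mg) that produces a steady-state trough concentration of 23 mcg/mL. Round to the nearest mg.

2760 mg

τ/t½ = 76/38 ≈ 2, so f = (1/2)^(76/38) ≈ 0.250000.
Cmin,ss = (D/Vd)·f/(1−f), so D = Cmin,ss·Vd·(1−f)/f.
D = 23 × 40 × (1−f)/f ≈ 23 × 40 × 3.00000 ≈ 2760.00 mg.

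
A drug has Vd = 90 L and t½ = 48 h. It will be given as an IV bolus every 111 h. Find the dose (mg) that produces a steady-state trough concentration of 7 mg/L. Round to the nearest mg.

2499 mg

τ/t½ = 111/48 ≈ 2.3125, so f = (1/2)^(111/48) ≈ 0.201311.
Cmin,ss = (D/Vd)·f/(1−f), so D = Cmin,ss·Vd·(1−f)/f.
D = 7 × 90 × (1−f)/f ≈ 7 × 90 × 3.96744 ≈ 2499.49 mg.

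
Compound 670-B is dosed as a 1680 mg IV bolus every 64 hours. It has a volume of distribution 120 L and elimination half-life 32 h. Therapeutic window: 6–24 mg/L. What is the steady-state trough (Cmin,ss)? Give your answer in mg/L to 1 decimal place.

The dosing interval is 2 half-lives, so f = 2^(−2) = 0.25.
At steady state, R = 1/(1 − 0.25) = 4/3.
Single-dose peak C₀ = D/Vd = 1680/120 = 14 mg/L.
Steady-state peak Cmax,ss = C₀·R = 14 × 4/3 ≈ 18.667 mg/L.
Steady-state trough Cmin,ss = Cmax,ss·f ≈ 18.667 × 0.25 ≈ 4.667 mg/L.
Trough 4.7 mg/L vs MEC 6 mg/L: subtherapeutic.

4.7 mg/L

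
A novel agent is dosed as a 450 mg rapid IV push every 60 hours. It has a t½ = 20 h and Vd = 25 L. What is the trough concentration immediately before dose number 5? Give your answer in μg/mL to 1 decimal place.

f = (1/2)^(τ/t½) = (1/2)^(60/20) ≈ 0.1250.
C₀ = D/Vd = 450/25 ≈ 18.000 μg/mL.
Before the 5th dose, 4 doses have been given. Superposition: Cmin = C₀·(f + f² + … + f^4).
≈ 18.000 × (0.1250 + 0.0156 + 0.0020 + 0.0002) ≈ 18.000 × 0.1428 ≈ 2.570 μg/mL.

2.6 μg/mL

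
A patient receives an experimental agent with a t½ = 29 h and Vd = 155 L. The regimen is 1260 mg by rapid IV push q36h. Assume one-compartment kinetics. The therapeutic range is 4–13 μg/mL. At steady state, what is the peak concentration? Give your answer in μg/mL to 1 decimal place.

k = ln2/t½ = ln2/29 ≈ 0.023902 h⁻¹; fraction remaining f = e^(−kτ) = e^(−0.023902×36) ≈ 0.4230.
At steady state, accumulation factor R = 1/(1 − e^(−kτ)) ≈ 1.7331.
Single-dose peak C₀ = D/Vd = 1260/155 ≈ 8.129 μg/mL.
Cmax,ss = C₀/(1 − f) ≈ 8.129/0.5770 ≈ 14.088 μg/mL.
Peak 14.1 μg/mL vs MTC 13 μg/mL: exceeds toxic threshold.

14.1 μg/mL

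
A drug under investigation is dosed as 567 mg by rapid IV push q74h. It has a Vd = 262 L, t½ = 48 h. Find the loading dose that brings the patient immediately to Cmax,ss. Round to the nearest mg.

864 mg

f = (1/2)^(74/48) ≈ 0.343488; accumulation ratio R = 1/(1−f) ≈ 1.52320.
Loading dose to hit Cmax,ss on first dose: D_load = D_maint·R ≈ 567 × 1.52320 ≈ 863.65 mg.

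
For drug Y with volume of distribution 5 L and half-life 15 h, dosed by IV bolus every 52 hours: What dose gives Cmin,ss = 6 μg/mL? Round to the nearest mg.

302 mg

τ/t½ = 52/15 ≈ 3.4667, so f = (1/2)^(52/15) ≈ 0.090454.
Cmin,ss = (D/Vd)·f/(1−f), so D = Cmin,ss·Vd·(1−f)/f.
D = 6 × 5 × (1−f)/f ≈ 6 × 5 × 10.05534 ≈ 301.66 mg.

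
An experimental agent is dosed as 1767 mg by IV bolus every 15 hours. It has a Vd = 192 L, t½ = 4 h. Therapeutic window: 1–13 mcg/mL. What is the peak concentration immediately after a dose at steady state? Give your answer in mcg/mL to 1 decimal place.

k = ln2/t½ = ln2/4 ≈ 0.173287 h⁻¹; fraction remaining f = e^(−kτ) = e^(−0.173287×15) ≈ 0.0743.
At steady state, accumulation factor R = 1/(1 − e^(−kτ)) ≈ 1.0803.
Single-dose peak C₀ = D/Vd = 1767/192 ≈ 9.203 mcg/mL.
Steady-state peak Cmax,ss = C₀·R ≈ 9.203 × 1.0803 ≈ 9.942 mcg/mL.
Peak 9.9 mcg/mL vs MTC 13 mcg/mL: below toxic threshold.

9.9 mcg/mL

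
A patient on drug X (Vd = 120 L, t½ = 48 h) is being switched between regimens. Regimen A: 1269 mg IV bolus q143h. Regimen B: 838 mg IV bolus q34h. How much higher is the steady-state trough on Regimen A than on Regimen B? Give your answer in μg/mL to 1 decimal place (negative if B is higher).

Regimen A: f = (1/2)^(143/48) ≈ 0.1268; Cmin,ss = (1269/120)·f/(1−f) ≈ 1.536 μg/mL.
Regimen B: f = (1/2)^(34/48) ≈ 0.6120; Cmin,ss = (838/120)·f/(1−f) ≈ 11.015 μg/mL.
Difference ≈ 1.536 − 11.015 ≈ -9.479 μg/mL.

-9.5 μg/mL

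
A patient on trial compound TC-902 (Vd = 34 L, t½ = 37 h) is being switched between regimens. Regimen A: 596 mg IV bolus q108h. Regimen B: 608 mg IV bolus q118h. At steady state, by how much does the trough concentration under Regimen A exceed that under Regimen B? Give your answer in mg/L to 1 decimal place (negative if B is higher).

Regimen A: f = (1/2)^(108/37) ≈ 0.1322; Cmin,ss = (596/34)·f/(1−f) ≈ 2.670 mg/L.
Regimen B: f = (1/2)^(118/37) ≈ 0.1096; Cmin,ss = (608/34)·f/(1−f) ≈ 2.201 mg/L.
Difference ≈ 2.670 − 2.201 ≈ 0.469 mg/L.

0.5 mg/L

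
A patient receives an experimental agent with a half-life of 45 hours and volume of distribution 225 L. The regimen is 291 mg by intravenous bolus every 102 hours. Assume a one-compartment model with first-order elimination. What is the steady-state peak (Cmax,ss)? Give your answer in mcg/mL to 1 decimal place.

k = ln2/t½ = ln2/45 ≈ 0.015403 h⁻¹; fraction remaining f = e^(−kτ) = e^(−0.015403×102) ≈ 0.2078.
Accumulation ratio R = 1/(1 − f) ≈ 1/0.7922 ≈ 1.2623.
Single-dose peak C₀ = D/Vd = 291/225 ≈ 1.293 mcg/mL.
Cmax,ss = C₀/(1 − f) ≈ 1.293/0.7922 ≈ 1.632 mcg/mL.

1.6 mcg/mL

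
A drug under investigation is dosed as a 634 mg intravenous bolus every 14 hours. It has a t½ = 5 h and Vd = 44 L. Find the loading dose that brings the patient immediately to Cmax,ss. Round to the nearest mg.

f = (1/2)^(14/5) ≈ 0.143587; accumulation ratio R = 1/(1−f) ≈ 1.16766.
Loading dose to hit Cmax,ss on first dose: D_load = D_maint·R ≈ 634 × 1.16766 ≈ 740.30 mg.

740 mg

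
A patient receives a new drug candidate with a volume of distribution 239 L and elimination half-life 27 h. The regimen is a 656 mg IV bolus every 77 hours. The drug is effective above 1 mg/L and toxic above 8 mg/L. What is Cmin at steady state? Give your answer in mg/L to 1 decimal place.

0.4 mg/L

k = ln2/t½ = ln2/27 ≈ 0.025672 h⁻¹; fraction remaining f = e^(−kτ) = e^(−0.025672×77) ≈ 0.1385.
Each bolus raises the concentration by D/Vd = 656/239 ≈ 2.745 mg/L.
Steady-state trough Cmin,ss = C₀·f/(1−f) ≈ 2.745 × 0.1385/0.8615 ≈ 0.441 mg/L.
Trough 0.4 mg/L vs MEC 1 mg/L: subtherapeutic.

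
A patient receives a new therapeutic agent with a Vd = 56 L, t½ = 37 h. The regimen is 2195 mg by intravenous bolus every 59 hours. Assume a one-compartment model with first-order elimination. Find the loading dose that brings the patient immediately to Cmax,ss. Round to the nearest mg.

f = (1/2)^(59/37) ≈ 0.331115; accumulation ratio R = 1/(1−f) ≈ 1.49503.
Loading dose to hit Cmax,ss on first dose: D_load = D_maint·R ≈ 2195 × 1.49503 ≈ 3281.59 mg.

3282 mg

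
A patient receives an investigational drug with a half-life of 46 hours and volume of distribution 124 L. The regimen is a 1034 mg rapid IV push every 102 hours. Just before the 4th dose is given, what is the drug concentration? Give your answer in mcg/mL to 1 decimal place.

2.3 mcg/mL

f = (1/2)^(τ/t½) = (1/2)^(102/46) ≈ 0.2150.
C₀ = D/Vd = 1034/124 ≈ 8.339 mcg/mL.
Before the 4th dose, 3 doses have been given. Superposition: Cmin = C₀·(f + f² + … + f^3).
≈ 8.339 × (0.2150 + 0.0462 + 0.0099) ≈ 8.339 × 0.2711 ≈ 2.261 mcg/mL.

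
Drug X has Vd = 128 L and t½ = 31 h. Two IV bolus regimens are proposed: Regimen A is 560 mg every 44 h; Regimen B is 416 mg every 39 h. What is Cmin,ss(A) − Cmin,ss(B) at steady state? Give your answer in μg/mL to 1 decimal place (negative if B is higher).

0.3 μg/mL

Regimen A: f = (1/2)^(44/31) ≈ 0.3739; Cmin,ss = (560/128)·f/(1−f) ≈ 2.613 μg/mL.
Regimen B: f = (1/2)^(39/31) ≈ 0.4181; Cmin,ss = (416/128)·f/(1−f) ≈ 2.335 μg/mL.
Difference ≈ 2.613 − 2.335 ≈ 0.278 μg/mL.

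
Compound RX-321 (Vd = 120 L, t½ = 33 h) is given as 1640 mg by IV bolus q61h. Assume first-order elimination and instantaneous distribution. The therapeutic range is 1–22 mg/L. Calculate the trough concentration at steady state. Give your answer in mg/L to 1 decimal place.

τ/t½ = 61/33 ≈ 1.8485, so fraction remaining f = (1/2)^(61/33) ≈ 0.2777.
Single-dose peak C₀ = D/Vd = 1640/120 ≈ 13.667 mg/L.
Steady-state trough Cmin,ss = C₀·f/(1−f) ≈ 13.667 × 0.2777/0.7223 ≈ 5.255 mg/L.
Trough 5.3 mg/L vs MEC 1 mg/L: adequate.

5.3 mg/L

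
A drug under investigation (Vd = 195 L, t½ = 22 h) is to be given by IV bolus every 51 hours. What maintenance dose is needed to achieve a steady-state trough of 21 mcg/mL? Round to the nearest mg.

16327 mg

τ/t½ = 51/22 ≈ 2.3182, so f = (1/2)^(51/22) ≈ 0.200520.
Cmin,ss = (D/Vd)·f/(1−f), so D = Cmin,ss·Vd·(1−f)/f.
D = 21 × 195 × (1−f)/f ≈ 21 × 195 × 3.98703 ≈ 16326.89 mg.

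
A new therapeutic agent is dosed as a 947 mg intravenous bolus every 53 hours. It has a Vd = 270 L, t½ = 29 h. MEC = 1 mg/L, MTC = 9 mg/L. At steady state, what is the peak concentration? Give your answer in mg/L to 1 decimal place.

τ/t½ = 53/29 ≈ 1.8276, so fraction remaining f = (1/2)^(53/29) ≈ 0.2817.
At steady state, accumulation factor R = 1/(1 − e^(−kτ)) ≈ 1.3922.
Each bolus raises the concentration by D/Vd = 947/270 ≈ 3.507 mg/L.
Cmax,ss = C₀/(1 − f) ≈ 3.507/0.7183 ≈ 4.882 mg/L.
Peak 4.9 mg/L vs MTC 9 mg/L: below toxic threshold.

4.9 mg/L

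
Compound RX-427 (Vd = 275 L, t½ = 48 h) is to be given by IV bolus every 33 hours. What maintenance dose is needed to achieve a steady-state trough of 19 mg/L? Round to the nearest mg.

τ/t½ = 33/48 ≈ 0.6875, so f = (1/2)^(33/48) ≈ 0.620929.
Cmin,ss = (D/Vd)·f/(1−f), so D = Cmin,ss·Vd·(1−f)/f.
D = 19 × 275 × (1−f)/f ≈ 19 × 275 × 0.61049 ≈ 3189.81 mg.

3190 mg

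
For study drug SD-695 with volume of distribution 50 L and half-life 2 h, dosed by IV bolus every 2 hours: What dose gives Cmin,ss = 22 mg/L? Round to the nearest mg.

1100 mg

τ/t½ = 2/2 ≈ 1, so f = (1/2)^(2/2) ≈ 0.500000.
Cmin,ss = (D/Vd)·f/(1−f), so D = Cmin,ss·Vd·(1−f)/f.
D = 22 × 50 × (1−f)/f ≈ 22 × 50 × 1.00000 ≈ 1100.00 mg.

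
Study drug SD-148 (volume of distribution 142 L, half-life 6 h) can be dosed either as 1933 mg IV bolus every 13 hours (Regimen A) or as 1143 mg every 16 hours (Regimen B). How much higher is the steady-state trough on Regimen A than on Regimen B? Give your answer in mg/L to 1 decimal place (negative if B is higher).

2.4 mg/L

Regimen A: f = (1/2)^(13/6) ≈ 0.2227; Cmin,ss = (1933/142)·f/(1−f) ≈ 3.900 mg/L.
Regimen B: f = (1/2)^(16/6) ≈ 0.1575; Cmin,ss = (1143/142)·f/(1−f) ≈ 1.505 mg/L.
Difference ≈ 3.900 − 1.505 ≈ 2.395 mg/L.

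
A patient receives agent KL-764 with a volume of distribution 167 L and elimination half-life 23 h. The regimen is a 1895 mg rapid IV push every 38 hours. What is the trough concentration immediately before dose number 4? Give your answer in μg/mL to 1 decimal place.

f = (1/2)^(τ/t½) = (1/2)^(38/23) ≈ 0.3182.
C₀ = D/Vd = 1895/167 ≈ 11.347 μg/mL.
Before the 4th dose, 3 doses have been given. Superposition: Cmin = C₀·(f + f² + … + f^3).
≈ 11.347 × (0.3182 + 0.1013 + 0.0322) ≈ 11.347 × 0.4517 ≈ 5.125 μg/mL.

5.1 μg/mL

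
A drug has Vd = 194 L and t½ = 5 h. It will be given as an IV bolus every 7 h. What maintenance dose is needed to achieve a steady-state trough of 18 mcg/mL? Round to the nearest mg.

τ/t½ = 7/5 ≈ 1.4, so f = (1/2)^(7/5) ≈ 0.378929.
Cmin,ss = (D/Vd)·f/(1−f), so D = Cmin,ss·Vd·(1−f)/f.
D = 18 × 194 × (1−f)/f ≈ 18 × 194 × 1.63902 ≈ 5723.46 mg.

5723 mg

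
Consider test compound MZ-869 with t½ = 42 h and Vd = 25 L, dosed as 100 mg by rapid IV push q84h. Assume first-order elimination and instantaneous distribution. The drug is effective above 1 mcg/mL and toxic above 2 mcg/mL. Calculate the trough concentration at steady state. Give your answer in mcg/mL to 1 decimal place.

τ = 84 h = 2 half-lives, so f = (1/2)^2 = 0.25.
At steady state, R = 1/(1 − 0.25) = 4/3.
Single-dose peak C₀ = D/Vd = 100/25 = 4 mcg/mL.
Steady-state peak Cmax,ss = C₀·R = 4 × 4/3 ≈ 5.333 mcg/mL.
Steady-state trough Cmin,ss = Cmax,ss·f ≈ 5.333 × 0.25 ≈ 1.333 mcg/mL.
Trough 1.3 mcg/mL vs MEC 1 mcg/mL: adequate.

1.3 mcg/mL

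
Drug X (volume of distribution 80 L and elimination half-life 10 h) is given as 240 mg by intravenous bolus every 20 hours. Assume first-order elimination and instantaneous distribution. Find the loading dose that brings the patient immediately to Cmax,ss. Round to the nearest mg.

f = (1/2)^(20/10) ≈ 0.250000; accumulation ratio R = 1/(1−f) ≈ 1.33333.
Loading dose to hit Cmax,ss on first dose: D_load = D_maint·R ≈ 240 × 1.33333 ≈ 320.00 mg.

320 mg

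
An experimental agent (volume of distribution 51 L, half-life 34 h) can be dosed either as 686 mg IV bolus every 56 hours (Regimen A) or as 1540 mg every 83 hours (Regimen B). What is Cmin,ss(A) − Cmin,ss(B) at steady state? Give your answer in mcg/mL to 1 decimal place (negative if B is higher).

-0.5 mcg/mL

Regimen A: f = (1/2)^(56/34) ≈ 0.3193; Cmin,ss = (686/51)·f/(1−f) ≈ 6.310 mcg/mL.
Regimen B: f = (1/2)^(83/34) ≈ 0.1841; Cmin,ss = (1540/51)·f/(1−f) ≈ 6.813 mcg/mL.
Difference ≈ 6.310 − 6.813 ≈ -0.503 mcg/mL.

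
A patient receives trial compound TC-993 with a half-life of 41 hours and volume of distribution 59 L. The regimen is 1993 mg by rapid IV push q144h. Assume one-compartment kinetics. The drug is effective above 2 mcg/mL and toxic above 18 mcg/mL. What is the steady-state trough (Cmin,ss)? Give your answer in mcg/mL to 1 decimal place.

3.2 mcg/mL

Over one 144-h interval, 144/41 ≈ 3.5122 half-lives elapse, leaving f ≈ 0.0876 of each dose.
Single-dose peak C₀ = D/Vd = 1993/59 ≈ 33.780 mcg/mL.
Steady-state trough Cmin,ss = C₀·f/(1−f) ≈ 33.780 × 0.0876/0.9124 ≈ 3.243 mcg/mL.
Trough 3.2 mcg/mL vs MEC 2 mcg/mL: adequate.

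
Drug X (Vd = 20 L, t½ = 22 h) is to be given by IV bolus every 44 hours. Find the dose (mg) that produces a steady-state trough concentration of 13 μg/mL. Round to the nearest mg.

τ/t½ = 44/22 ≈ 2, so f = (1/2)^(44/22) ≈ 0.250000.
Cmin,ss = (D/Vd)·f/(1−f), so D = Cmin,ss·Vd·(1−f)/f.
D = 13 × 20 × (1−f)/f ≈ 13 × 20 × 3.00000 ≈ 780.00 mg.

780 mg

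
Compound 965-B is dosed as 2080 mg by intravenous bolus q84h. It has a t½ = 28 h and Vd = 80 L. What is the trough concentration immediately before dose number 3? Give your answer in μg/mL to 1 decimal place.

3.7 μg/mL

f = (1/2)^(τ/t½) = (1/2)^(84/28) ≈ 0.1250.
C₀ = D/Vd = 2080/80 ≈ 26.000 μg/mL.
Before the 3rd dose, 2 doses have been given. Superposition: Cmin = C₀·(f + f²).
≈ 26.000 × (0.1250 + 0.0156) ≈ 26.000 × 0.1406 ≈ 3.656 μg/mL.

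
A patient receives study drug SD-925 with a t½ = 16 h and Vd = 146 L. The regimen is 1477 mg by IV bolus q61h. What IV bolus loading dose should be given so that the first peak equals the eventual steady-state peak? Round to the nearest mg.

1590 mg

f = (1/2)^(61/16) ≈ 0.071174; accumulation ratio R = 1/(1−f) ≈ 1.07663.
Loading dose to hit Cmax,ss on first dose: D_load = D_maint·R ≈ 1477 × 1.07663 ≈ 1590.18 mg.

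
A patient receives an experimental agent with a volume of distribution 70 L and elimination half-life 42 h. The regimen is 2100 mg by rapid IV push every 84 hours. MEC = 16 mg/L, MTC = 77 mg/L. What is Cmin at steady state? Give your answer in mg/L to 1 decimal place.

The dosing interval is 2 half-lives, so f = 2^(−2) = 0.25.
Accumulation ratio R = 1/(1 − f) = 1/0.75 = 4/3.
Single-dose peak C₀ = D/Vd = 2100/70 = 30 mg/L.
Steady-state peak Cmax,ss = C₀·R = 30 × 4/3 ≈ 40.000 mg/L.
Steady-state trough Cmin,ss = Cmax,ss·f ≈ 40.000 × 0.25 ≈ 10.000 mg/L.
Trough 10.0 mg/L vs MEC 16 mg/L: subtherapeutic.

10.0 mg/L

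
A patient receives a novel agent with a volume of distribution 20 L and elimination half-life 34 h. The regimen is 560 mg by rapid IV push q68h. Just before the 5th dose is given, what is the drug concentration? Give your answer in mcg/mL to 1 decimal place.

f = (1/2)^(τ/t½) = (1/2)^(68/34) ≈ 0.2500.
C₀ = D/Vd = 560/20 ≈ 28.000 mcg/mL.
Before the 5th dose, 4 doses have been given. Superposition: Cmin = C₀·(f + f² + … + f^4).
≈ 28.000 × (0.2500 + 0.0625 + 0.0156 + 0.0039) ≈ 28.000 × 0.3320 ≈ 9.296 mcg/mL.

9.3 mcg/mL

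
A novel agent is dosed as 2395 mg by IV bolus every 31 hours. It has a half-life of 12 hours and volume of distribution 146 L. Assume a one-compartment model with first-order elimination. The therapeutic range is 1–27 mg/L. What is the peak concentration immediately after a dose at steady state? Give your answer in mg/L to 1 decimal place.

k = ln2/t½ = ln2/12 ≈ 0.057762 h⁻¹; fraction remaining f = e^(−kτ) = e^(−0.057762×31) ≈ 0.1669.
At steady state, accumulation factor R = 1/(1 − e^(−kτ)) ≈ 1.2003.
Single-dose peak C₀ = D/Vd = 2395/146 ≈ 16.404 mg/L.
Steady-state peak Cmax,ss = C₀·R ≈ 16.404 × 1.2003 ≈ 19.690 mg/L.
Peak 19.7 mg/L vs MTC 27 mg/L: below toxic threshold.

19.7 mg/L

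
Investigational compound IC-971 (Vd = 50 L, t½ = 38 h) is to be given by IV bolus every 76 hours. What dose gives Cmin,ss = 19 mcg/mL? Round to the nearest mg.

τ/t½ = 76/38 ≈ 2, so f = (1/2)^(76/38) ≈ 0.250000.
Cmin,ss = (D/Vd)·f/(1−f), so D = Cmin,ss·Vd·(1−f)/f.
D = 19 × 50 × (1−f)/f ≈ 19 × 50 × 3.00000 ≈ 2850.00 mg.

2850 mg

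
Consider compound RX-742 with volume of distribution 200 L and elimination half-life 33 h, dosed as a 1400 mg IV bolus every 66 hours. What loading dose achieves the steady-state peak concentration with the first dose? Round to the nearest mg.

f = (1/2)^(66/33) ≈ 0.250000; accumulation ratio R = 1/(1−f) ≈ 1.33333.
Loading dose to hit Cmax,ss on first dose: D_load = D_maint·R ≈ 1400 × 1.33333 ≈ 1866.66 mg.

1867 mg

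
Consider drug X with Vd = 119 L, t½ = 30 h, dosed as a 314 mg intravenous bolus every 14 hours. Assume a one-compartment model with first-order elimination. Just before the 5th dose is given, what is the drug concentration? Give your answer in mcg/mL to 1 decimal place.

5.0 mcg/mL

f = (1/2)^(τ/t½) = (1/2)^(14/30) ≈ 0.7236.
C₀ = D/Vd = 314/119 ≈ 2.639 mcg/mL.
Before the 5th dose, 4 doses have been given. Superposition: Cmin = C₀·(f + f² + … + f^4).
≈ 2.639 × (0.7236 + 0.5236 + 0.3789 + 0.2742) ≈ 2.639 × 1.9003 ≈ 5.015 mcg/mL.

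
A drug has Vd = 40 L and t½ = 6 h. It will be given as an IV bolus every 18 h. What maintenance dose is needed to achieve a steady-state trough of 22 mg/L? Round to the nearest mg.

τ/t½ = 18/6 ≈ 3, so f = (1/2)^(18/6) ≈ 0.125000.
Cmin,ss = (D/Vd)·f/(1−f), so D = Cmin,ss·Vd·(1−f)/f.
D = 22 × 40 × (1−f)/f ≈ 22 × 40 × 7.00000 ≈ 6160.00 mg.

6160 mg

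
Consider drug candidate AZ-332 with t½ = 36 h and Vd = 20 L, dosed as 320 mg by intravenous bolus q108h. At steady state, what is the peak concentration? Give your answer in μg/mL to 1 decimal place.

18.3 μg/mL

τ = 108 h = 3 half-lives, so f = (1/2)^3 = 0.125.
Accumulation ratio R = 1/(1 − f) = 1/0.875 = 8/7.
Single-dose peak C₀ = D/Vd = 320/20 = 16 μg/mL.
Steady-state peak Cmax,ss = C₀·R = 16 × 8/7 ≈ 18.286 μg/mL.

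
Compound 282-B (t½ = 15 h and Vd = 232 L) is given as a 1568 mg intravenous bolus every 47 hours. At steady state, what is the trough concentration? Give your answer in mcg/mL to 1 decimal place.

τ/t½ = 47/15 ≈ 3.1333, so fraction remaining f = (1/2)^(47/15) ≈ 0.1140.
Each bolus raises the concentration by D/Vd = 1568/232 ≈ 6.759 mcg/mL.
Steady-state trough Cmin,ss = C₀·f/(1−f) ≈ 6.759 × 0.1140/0.8860 ≈ 0.870 mcg/mL.

0.9 mcg/mL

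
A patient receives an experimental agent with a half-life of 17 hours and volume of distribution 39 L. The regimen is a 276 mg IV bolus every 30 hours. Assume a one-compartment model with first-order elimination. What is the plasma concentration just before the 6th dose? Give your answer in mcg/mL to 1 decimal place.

2.9 mcg/mL

f = (1/2)^(τ/t½) = (1/2)^(30/17) ≈ 0.2943.
C₀ = D/Vd = 276/39 ≈ 7.077 mcg/mL.
Before the 6th dose, 5 doses have been given. Superposition: Cmin = C₀·(f + f² + … + f^5).
≈ 7.077 × (0.2943 + 0.0866 + 0.0255 + 0.0075 + 0.0022) ≈ 7.077 × 0.4161 ≈ 2.945 mcg/mL.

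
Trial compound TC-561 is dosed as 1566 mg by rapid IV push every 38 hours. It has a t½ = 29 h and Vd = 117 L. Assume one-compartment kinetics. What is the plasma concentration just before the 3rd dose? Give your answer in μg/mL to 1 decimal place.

f = (1/2)^(τ/t½) = (1/2)^(38/29) ≈ 0.4032.
C₀ = D/Vd = 1566/117 ≈ 13.385 μg/mL.
Before the 3rd dose, 2 doses have been given. Superposition: Cmin = C₀·(f + f²).
≈ 13.385 × (0.4032 + 0.1626) ≈ 13.385 × 0.5658 ≈ 7.573 μg/mL.

7.6 μg/mL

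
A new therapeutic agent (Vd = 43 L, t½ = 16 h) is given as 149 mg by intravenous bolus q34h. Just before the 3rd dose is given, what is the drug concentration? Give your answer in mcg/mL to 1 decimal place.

f = (1/2)^(τ/t½) = (1/2)^(34/16) ≈ 0.2293.
C₀ = D/Vd = 149/43 ≈ 3.465 mcg/mL.
Before the 3rd dose, 2 doses have been given. Superposition: Cmin = C₀·(f + f²).
≈ 3.465 × (0.2293 + 0.0526) ≈ 3.465 × 0.2819 ≈ 0.977 mcg/mL.

1.0 mcg/mL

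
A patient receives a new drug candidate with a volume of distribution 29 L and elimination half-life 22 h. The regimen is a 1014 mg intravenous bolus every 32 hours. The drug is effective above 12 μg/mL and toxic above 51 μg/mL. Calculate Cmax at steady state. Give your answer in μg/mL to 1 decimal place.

τ/t½ = 32/22 ≈ 1.4545, so fraction remaining f = (1/2)^(32/22) ≈ 0.3649.
Accumulation ratio R = 1/(1 − f) ≈ 1/0.6351 ≈ 1.5746.
Each bolus raises the concentration by D/Vd = 1014/29 ≈ 34.966 μg/mL.
Cmax,ss = C₀/(1 − f) ≈ 34.966/0.6351 ≈ 55.056 μg/mL.
Peak 55.1 μg/mL vs MTC 51 μg/mL: exceeds toxic threshold.

55.1 μg/mL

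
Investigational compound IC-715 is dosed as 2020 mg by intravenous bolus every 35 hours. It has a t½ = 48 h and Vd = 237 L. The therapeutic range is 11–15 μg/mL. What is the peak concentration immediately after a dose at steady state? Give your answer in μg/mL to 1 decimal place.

Over one 35-h interval, 35/48 ≈ 0.72917 half-lives elapse, leaving f ≈ 0.6033 of each dose.
At steady state, accumulation factor R = 1/(1 − e^(−kτ)) ≈ 2.5208.
Single-dose peak C₀ = D/Vd = 2020/237 ≈ 8.523 μg/mL.
Cmax,ss = C₀/(1 − f) ≈ 8.523/0.3967 ≈ 21.485 μg/mL.
Peak 21.5 μg/mL vs MTC 15 μg/mL: exceeds toxic threshold.

21.5 μg/mL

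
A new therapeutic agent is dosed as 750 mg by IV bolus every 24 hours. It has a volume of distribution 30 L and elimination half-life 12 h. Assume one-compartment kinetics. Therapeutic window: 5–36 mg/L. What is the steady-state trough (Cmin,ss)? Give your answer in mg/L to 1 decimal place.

8.3 mg/L

The dosing interval is 2 half-lives, so f = 2^(−2) = 0.25.
At steady state, R = 1/(1 − 0.25) = 4/3.
Single-dose peak C₀ = D/Vd = 750/30 = 25 mg/L.
Steady-state peak Cmax,ss = C₀·R = 25 × 4/3 ≈ 33.333 mg/L.
Steady-state trough Cmin,ss = Cmax,ss·f ≈ 33.333 × 0.25 ≈ 8.333 mg/L.
Trough 8.3 mg/L vs MEC 5 mg/L: adequate.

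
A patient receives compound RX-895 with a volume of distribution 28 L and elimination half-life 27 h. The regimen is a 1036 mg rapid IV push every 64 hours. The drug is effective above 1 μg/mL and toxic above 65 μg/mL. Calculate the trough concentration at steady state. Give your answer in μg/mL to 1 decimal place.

k = ln2/t½ = ln2/27 ≈ 0.025672 h⁻¹; fraction remaining f = e^(−kτ) = e^(−0.025672×64) ≈ 0.1934.
Single-dose peak C₀ = D/Vd = 1036/28 ≈ 37.000 μg/mL.
Steady-state trough Cmin,ss = C₀·f/(1−f) ≈ 37.000 × 0.1934/0.8066 ≈ 8.872 μg/mL.
Trough 8.9 μg/mL vs MEC 1 μg/mL: adequate.

8.9 μg/mL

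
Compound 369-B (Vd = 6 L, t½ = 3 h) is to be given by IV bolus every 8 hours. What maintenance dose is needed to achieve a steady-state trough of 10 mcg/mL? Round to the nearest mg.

321 mg

τ/t½ = 8/3 ≈ 2.6667, so f = (1/2)^(8/3) ≈ 0.157490.
Cmin,ss = (D/Vd)·f/(1−f), so D = Cmin,ss·Vd·(1−f)/f.
D = 10 × 6 × (1−f)/f ≈ 10 × 6 × 5.34961 ≈ 320.98 mg.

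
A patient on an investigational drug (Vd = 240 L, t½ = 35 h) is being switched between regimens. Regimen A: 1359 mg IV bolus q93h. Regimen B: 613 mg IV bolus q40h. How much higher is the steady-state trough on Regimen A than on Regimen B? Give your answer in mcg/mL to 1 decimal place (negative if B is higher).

Regimen A: f = (1/2)^(93/35) ≈ 0.1585; Cmin,ss = (1359/240)·f/(1−f) ≈ 1.067 mcg/mL.
Regimen B: f = (1/2)^(40/35) ≈ 0.4529; Cmin,ss = (613/240)·f/(1−f) ≈ 2.114 mcg/mL.
Difference ≈ 1.067 − 2.114 ≈ -1.047 mcg/mL.

-1.0 mcg/mL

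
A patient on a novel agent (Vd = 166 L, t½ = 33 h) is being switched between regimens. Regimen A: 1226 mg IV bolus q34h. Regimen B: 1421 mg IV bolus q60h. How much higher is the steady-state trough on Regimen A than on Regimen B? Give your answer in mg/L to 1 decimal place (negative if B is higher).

3.7 mg/L

Regimen A: f = (1/2)^(34/33) ≈ 0.4896; Cmin,ss = (1226/166)·f/(1−f) ≈ 7.085 mg/L.
Regimen B: f = (1/2)^(60/33) ≈ 0.2836; Cmin,ss = (1421/166)·f/(1−f) ≈ 3.389 mg/L.
Difference ≈ 7.085 − 3.389 ≈ 3.696 mg/L.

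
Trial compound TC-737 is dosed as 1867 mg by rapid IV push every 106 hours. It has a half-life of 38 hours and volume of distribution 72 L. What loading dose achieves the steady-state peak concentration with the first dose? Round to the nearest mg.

f = (1/2)^(106/38) ≈ 0.144639; accumulation ratio R = 1/(1−f) ≈ 1.16910.
Loading dose to hit Cmax,ss on first dose: D_load = D_maint·R ≈ 1867 × 1.16910 ≈ 2182.71 mg.

2183 mg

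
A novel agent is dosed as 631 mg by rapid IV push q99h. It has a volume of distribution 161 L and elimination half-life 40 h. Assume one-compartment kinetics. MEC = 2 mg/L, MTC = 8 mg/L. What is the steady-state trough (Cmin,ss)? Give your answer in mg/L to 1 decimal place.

τ/t½ = 99/40 ≈ 2.475, so fraction remaining f = (1/2)^(99/40) ≈ 0.1799.
Accumulation ratio R = 1/(1 − f) ≈ 1/0.8201 ≈ 1.2194.
Single-dose peak C₀ = D/Vd = 631/161 ≈ 3.919 mg/L.
Steady-state peak Cmax,ss = C₀·R ≈ 3.919 × 1.2194 ≈ 4.779 mg/L.
One interval later, Cmin,ss = Cmax,ss·e^(−kτ) ≈ 4.779 × 0.1799 ≈ 0.860 mg/L.
Trough 0.9 mg/L vs MEC 2 mg/L: subtherapeutic.

0.9 mg/L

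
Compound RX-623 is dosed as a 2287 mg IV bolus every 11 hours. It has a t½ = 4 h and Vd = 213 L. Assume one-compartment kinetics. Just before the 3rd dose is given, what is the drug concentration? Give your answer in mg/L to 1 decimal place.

f = (1/2)^(τ/t½) = (1/2)^(11/4) ≈ 0.1487.
C₀ = D/Vd = 2287/213 ≈ 10.737 mg/L.
Before the 3rd dose, 2 doses have been given. Superposition: Cmin = C₀·(f + f²).
≈ 10.737 × (0.1487 + 0.0221) ≈ 10.737 × 0.1708 ≈ 1.834 mg/L.

1.8 mg/L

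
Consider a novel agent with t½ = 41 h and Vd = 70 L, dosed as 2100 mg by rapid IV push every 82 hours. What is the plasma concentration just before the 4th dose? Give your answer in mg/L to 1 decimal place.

9.8 mg/L

f = (1/2)^(τ/t½) = (1/2)^(82/41) ≈ 0.2500.
C₀ = D/Vd = 2100/70 ≈ 30.000 mg/L.
Before the 4th dose, 3 doses have been given. Superposition: Cmin = C₀·(f + f² + … + f^3).
≈ 30.000 × (0.2500 + 0.0625 + 0.0156) ≈ 30.000 × 0.3281 ≈ 9.843 mg/L.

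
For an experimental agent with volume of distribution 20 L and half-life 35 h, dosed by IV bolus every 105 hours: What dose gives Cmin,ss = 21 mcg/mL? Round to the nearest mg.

2940 mg

τ/t½ = 105/35 ≈ 3, so f = (1/2)^(105/35) ≈ 0.125000.
Cmin,ss = (D/Vd)·f/(1−f), so D = Cmin,ss·Vd·(1−f)/f.
D = 21 × 20 × (1−f)/f ≈ 21 × 20 × 7.00000 ≈ 2940.00 mg.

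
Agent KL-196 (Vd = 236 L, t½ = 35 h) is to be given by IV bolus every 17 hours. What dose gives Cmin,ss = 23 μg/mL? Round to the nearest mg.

2173 mg

τ/t½ = 17/35 ≈ 0.48571, so f = (1/2)^(17/35) ≈ 0.714143.
Cmin,ss = (D/Vd)·f/(1−f), so D = Cmin,ss·Vd·(1−f)/f.
D = 23 × 236 × (1−f)/f ≈ 23 × 236 × 0.40028 ≈ 2172.72 mg.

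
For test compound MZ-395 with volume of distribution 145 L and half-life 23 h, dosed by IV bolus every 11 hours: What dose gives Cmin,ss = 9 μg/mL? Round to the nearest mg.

τ/t½ = 11/23 ≈ 0.47826, so f = (1/2)^(11/23) ≈ 0.717842.
Cmin,ss = (D/Vd)·f/(1−f), so D = Cmin,ss·Vd·(1−f)/f.
D = 9 × 145 × (1−f)/f ≈ 9 × 145 × 0.39306 ≈ 512.94 mg.

513 mg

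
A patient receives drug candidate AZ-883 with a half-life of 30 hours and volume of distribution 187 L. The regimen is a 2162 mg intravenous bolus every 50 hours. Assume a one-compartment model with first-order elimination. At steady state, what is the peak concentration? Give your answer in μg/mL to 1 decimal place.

τ/t½ = 50/30 ≈ 1.6667, so fraction remaining f = (1/2)^(50/30) ≈ 0.3150.
Accumulation ratio R = 1/(1 − f) ≈ 1/0.6850 ≈ 1.4599.
Single-dose peak C₀ = D/Vd = 2162/187 ≈ 11.561 μg/mL.
Steady-state peak Cmax,ss = C₀·R ≈ 11.561 × 1.4599 ≈ 16.878 μg/mL.

16.9 μg/mL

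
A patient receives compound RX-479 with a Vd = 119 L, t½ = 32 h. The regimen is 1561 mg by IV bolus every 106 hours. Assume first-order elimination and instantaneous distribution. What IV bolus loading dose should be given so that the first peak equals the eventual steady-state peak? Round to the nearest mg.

1736 mg

f = (1/2)^(106/32) ≈ 0.100656; accumulation ratio R = 1/(1−f) ≈ 1.11192.
Loading dose to hit Cmax,ss on first dose: D_load = D_maint·R ≈ 1561 × 1.11192 ≈ 1735.71 mg.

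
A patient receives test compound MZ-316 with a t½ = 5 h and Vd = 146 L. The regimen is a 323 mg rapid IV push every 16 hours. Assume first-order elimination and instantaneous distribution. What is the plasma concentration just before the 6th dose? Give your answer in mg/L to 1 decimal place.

f = (1/2)^(τ/t½) = (1/2)^(16/5) ≈ 0.1088.
C₀ = D/Vd = 323/146 ≈ 2.212 mg/L.
Before the 6th dose, 5 doses have been given. Superposition: Cmin = C₀·(f + f² + … + f^5).
≈ 2.212 × (0.1088 + 0.0118 + 0.0013 + 0.0001 + 0.0000) ≈ 2.212 × 0.1220 ≈ 0.270 mg/L.

0.3 mg/L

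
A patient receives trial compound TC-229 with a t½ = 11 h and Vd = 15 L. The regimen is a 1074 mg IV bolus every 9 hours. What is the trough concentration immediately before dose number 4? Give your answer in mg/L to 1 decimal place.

76.7 mg/L

f = (1/2)^(τ/t½) = (1/2)^(9/11) ≈ 0.5672.
C₀ = D/Vd = 1074/15 ≈ 71.600 mg/L.
Before the 4th dose, 3 doses have been given. Superposition: Cmin = C₀·(f + f² + … + f^3).
≈ 71.600 × (0.5672 + 0.3217 + 0.1825) ≈ 71.600 × 1.0714 ≈ 76.712 mg/L.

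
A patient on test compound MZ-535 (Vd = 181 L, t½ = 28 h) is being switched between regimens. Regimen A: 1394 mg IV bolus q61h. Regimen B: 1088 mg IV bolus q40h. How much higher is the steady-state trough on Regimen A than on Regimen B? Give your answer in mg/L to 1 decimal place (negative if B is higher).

-1.4 mg/L

Regimen A: f = (1/2)^(61/28) ≈ 0.2209; Cmin,ss = (1394/181)·f/(1−f) ≈ 2.184 mg/L.
Regimen B: f = (1/2)^(40/28) ≈ 0.3715; Cmin,ss = (1088/181)·f/(1−f) ≈ 3.553 mg/L.
Difference ≈ 2.184 − 3.553 ≈ -1.369 mg/L.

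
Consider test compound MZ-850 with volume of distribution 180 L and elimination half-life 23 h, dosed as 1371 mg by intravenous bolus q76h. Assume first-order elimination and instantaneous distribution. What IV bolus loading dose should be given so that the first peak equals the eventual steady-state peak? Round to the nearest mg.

f = (1/2)^(76/23) ≈ 0.101226; accumulation ratio R = 1/(1−f) ≈ 1.11263.
Loading dose to hit Cmax,ss on first dose: D_load = D_maint·R ≈ 1371 × 1.11263 ≈ 1525.42 mg.

1525 mg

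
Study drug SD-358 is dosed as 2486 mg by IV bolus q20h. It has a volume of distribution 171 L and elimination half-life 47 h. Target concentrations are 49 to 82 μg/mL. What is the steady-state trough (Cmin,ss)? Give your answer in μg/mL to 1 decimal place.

42.4 μg/mL

Over one 20-h interval, 20/47 ≈ 0.42553 half-lives elapse, leaving f ≈ 0.7446 of each dose.
Accumulation ratio R = 1/(1 − f) ≈ 1/0.2554 ≈ 3.9154.
Each bolus raises the concentration by D/Vd = 2486/171 ≈ 14.538 μg/mL.
Cmax,ss = C₀/(1 − f) ≈ 14.538/0.2554 ≈ 56.922 μg/mL.
One interval later, Cmin,ss = Cmax,ss·e^(−kτ) ≈ 56.922 × 0.7446 ≈ 42.384 μg/mL.
Trough 42.4 μg/mL vs MEC 49 μg/mL: subtherapeutic.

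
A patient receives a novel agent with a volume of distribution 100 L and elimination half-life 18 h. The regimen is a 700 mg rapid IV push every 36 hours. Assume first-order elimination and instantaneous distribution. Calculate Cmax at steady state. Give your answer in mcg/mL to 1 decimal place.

τ = 36 h = 2 half-lives, so f = (1/2)^2 = 0.25.
At steady state, R = 1/(1 − 0.25) = 4/3.
Single-dose peak C₀ = D/Vd = 700/100 = 7 mcg/mL.
Steady-state peak Cmax,ss = C₀·R = 7 × 4/3 ≈ 9.333 mcg/mL.

9.3 mcg/mL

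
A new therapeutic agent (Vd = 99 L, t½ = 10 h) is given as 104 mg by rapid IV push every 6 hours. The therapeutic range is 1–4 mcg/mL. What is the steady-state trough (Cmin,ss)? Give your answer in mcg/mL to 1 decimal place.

Over one 6-h interval, 6/10 ≈ 0.6 half-lives elapse, leaving f ≈ 0.6598 of each dose.
Each bolus raises the concentration by D/Vd = 104/99 ≈ 1.051 mcg/mL.
Steady-state trough Cmin,ss = C₀·f/(1−f) ≈ 1.051 × 0.6598/0.3402 ≈ 2.038 mcg/mL.
Trough 2.0 mcg/mL vs MEC 1 mcg/mL: adequate.

2.0 mcg/mL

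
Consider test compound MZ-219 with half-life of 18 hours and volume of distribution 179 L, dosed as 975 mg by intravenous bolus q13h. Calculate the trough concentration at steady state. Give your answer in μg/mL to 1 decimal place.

8.4 μg/mL

τ/t½ = 13/18 ≈ 0.72222, so fraction remaining f = (1/2)^(13/18) ≈ 0.6062.
Each bolus raises the concentration by D/Vd = 975/179 ≈ 5.447 μg/mL.
Steady-state trough Cmin,ss = C₀·f/(1−f) ≈ 5.447 × 0.6062/0.3938 ≈ 8.385 μg/mL.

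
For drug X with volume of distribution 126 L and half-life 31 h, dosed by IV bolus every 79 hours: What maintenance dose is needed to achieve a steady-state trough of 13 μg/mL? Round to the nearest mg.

7944 mg

τ/t½ = 79/31 ≈ 2.5484, so f = (1/2)^(79/31) ≈ 0.170946.
Cmin,ss = (D/Vd)·f/(1−f), so D = Cmin,ss·Vd·(1−f)/f.
D = 13 × 126 × (1−f)/f ≈ 13 × 126 × 4.84980 ≈ 7943.97 mg.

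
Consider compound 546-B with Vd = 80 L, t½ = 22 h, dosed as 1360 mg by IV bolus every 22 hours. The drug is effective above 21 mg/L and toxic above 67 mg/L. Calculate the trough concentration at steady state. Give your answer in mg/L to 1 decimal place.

The dosing interval is 1 half-life, so f = 2^(−1) = 0.5.
Accumulation ratio R = 1/(1 − f) = 1/0.5 = 2/1.
Single-dose peak C₀ = D/Vd = 1360/80 = 17 mg/L.
Steady-state peak Cmax,ss = C₀·R = 17 × 2/1 ≈ 34.000 mg/L.
Steady-state trough Cmin,ss = Cmax,ss·f ≈ 34.000 × 0.5 ≈ 17.000 mg/L.
Trough 17.0 mg/L vs MEC 21 mg/L: subtherapeutic.

17.0 mg/L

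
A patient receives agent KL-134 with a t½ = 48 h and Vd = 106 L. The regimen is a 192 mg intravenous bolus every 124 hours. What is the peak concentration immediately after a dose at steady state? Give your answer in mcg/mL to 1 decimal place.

2.2 mcg/mL

τ/t½ = 124/48 ≈ 2.5833, so fraction remaining f = (1/2)^(124/48) ≈ 0.1669.
At steady state, accumulation factor R = 1/(1 − e^(−kτ)) ≈ 1.2003.
Single-dose peak C₀ = D/Vd = 192/106 ≈ 1.811 mcg/mL.
Steady-state peak Cmax,ss = C₀·R ≈ 1.811 × 1.2003 ≈ 2.174 mcg/mL.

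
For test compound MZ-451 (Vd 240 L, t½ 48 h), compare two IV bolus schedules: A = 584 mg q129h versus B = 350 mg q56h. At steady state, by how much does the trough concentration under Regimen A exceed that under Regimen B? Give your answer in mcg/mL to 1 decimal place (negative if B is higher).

-0.7 mcg/mL

Regimen A: f = (1/2)^(129/48) ≈ 0.1552; Cmin,ss = (584/240)·f/(1−f) ≈ 0.447 mcg/mL.
Regimen B: f = (1/2)^(56/48) ≈ 0.4454; Cmin,ss = (350/240)·f/(1−f) ≈ 1.171 mcg/mL.
Difference ≈ 0.447 − 1.171 ≈ -0.724 mcg/mL.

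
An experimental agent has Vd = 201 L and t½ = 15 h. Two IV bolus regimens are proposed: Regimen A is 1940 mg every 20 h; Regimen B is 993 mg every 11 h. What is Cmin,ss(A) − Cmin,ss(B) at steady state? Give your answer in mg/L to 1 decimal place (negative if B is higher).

Regimen A: f = (1/2)^(20/15) ≈ 0.3969; Cmin,ss = (1940/201)·f/(1−f) ≈ 6.352 mg/L.
Regimen B: f = (1/2)^(11/15) ≈ 0.6015; Cmin,ss = (993/201)·f/(1−f) ≈ 7.457 mg/L.
Difference ≈ 6.352 − 7.457 ≈ -1.105 mg/L.

-1.1 mg/L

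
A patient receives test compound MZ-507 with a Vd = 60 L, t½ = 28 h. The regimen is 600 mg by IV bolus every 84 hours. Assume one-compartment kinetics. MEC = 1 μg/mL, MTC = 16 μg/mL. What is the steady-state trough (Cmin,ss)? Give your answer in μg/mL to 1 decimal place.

The dosing interval is 3 half-lives, so f = 2^(−3) = 0.125.
Accumulation ratio R = 1/(1 − f) = 1/0.875 = 8/7.
Single-dose peak C₀ = D/Vd = 600/60 = 10 μg/mL.
Steady-state peak Cmax,ss = C₀·R = 10 × 8/7 ≈ 11.429 μg/mL.
Steady-state trough Cmin,ss = Cmax,ss·f ≈ 11.429 × 0.125 ≈ 1.429 μg/mL.
Trough 1.4 μg/mL vs MEC 1 μg/mL: adequate.

1.4 μg/mL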